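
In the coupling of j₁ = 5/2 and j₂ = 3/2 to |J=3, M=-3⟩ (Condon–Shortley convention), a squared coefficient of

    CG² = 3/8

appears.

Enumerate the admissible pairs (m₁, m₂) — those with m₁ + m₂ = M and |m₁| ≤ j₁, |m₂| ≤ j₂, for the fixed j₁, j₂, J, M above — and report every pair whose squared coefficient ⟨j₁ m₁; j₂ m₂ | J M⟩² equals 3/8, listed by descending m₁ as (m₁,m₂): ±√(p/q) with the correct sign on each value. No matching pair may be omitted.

Admissible pairs with m₁+m₂ = M = -3: (-5/2,-1/2), (-3/2,-3/2)
  (m₁,m₂)=(-3/2,-3/2): CG² = 3/8, CG = +√(3/8)   ← matches the target
  (m₁,m₂)=(-5/2,-1/2): CG² = 5/8, CG = −√(5/8)
Pairs with CG² = 3/8: (-3/2,-3/2): +√(3/8)

(-3/2,-3/2): +√(3/8)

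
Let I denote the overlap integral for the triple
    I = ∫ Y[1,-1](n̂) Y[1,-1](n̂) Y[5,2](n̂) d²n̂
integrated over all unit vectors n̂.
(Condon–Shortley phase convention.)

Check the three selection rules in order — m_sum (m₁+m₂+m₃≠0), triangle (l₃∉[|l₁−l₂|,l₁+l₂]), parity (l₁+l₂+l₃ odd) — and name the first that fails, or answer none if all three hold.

triangle

azimuthal sum: -1 − 1 + 2 = 0  ✓
l₃ must lie in [0,2]; have l₃=5  ✗
L = 1 + 1 + 5 = 7 (odd)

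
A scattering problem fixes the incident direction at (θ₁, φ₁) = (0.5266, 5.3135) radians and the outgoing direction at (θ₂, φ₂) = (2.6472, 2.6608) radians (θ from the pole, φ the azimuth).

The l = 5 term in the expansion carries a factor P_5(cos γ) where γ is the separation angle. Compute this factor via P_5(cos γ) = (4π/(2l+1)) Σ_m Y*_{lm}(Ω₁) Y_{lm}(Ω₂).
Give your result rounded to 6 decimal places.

Summing Y*_{l m}(θ₁,φ₁)·Y_{l m}(θ₂,φ₂) over m ∈ [−5, 5]; prefactor 4π/(2·5+1) = 1.142397:
  [-5]  conj(Y_{5,-5})(Ω₁) = +0.002019+0.014747i ; Y_{5,-5}(Ω₂) = +0.008262-0.007508i ; Δ = +0.000127+0.000107i
  [-4]  conj(Y_{5,-4})(Ω₁) = -0.059945+0.054423i ; Y_{5,-4}(Ω₂) = +0.022603-0.061468i ; Δ = +0.001990+0.004915i
  [-3]  conj(Y_{5,-3})(Ω₁) = -0.244743-0.057960i ; Y_{5,-3}(Ω₂) = -0.028274-0.218956i ; Δ = -0.005771+0.055227i
  [-2]  conj(Y_{5,-2})(Ω₁) = -0.165638-0.428866i ; Y_{5,-2}(Ω₂) = -0.254579-0.364859i ; Δ = -0.114308+0.169615i
  [-1]  conj(Y_{5,-1})(Ω₁) = +0.206394-0.300967i ; Y_{5,-1}(Ω₂) = -0.371944-0.194013i ; Δ = -0.135158+0.071900i
  [+0]  conj(Y_{5,0})(Ω₁) = -0.214937-0.000000i ; Y_{5,0}(Ω₂) = +0.145638+0.000000i ; Δ = -0.031303-0.000000i
  [+1]  conj(Y_{5,1})(Ω₁) = -0.206394-0.300967i ; Y_{5,1}(Ω₂) = +0.371944-0.194013i ; Δ = -0.135158-0.071900i
  [+2]  conj(Y_{5,2})(Ω₁) = -0.165638+0.428866i ; Y_{5,2}(Ω₂) = -0.254579+0.364859i ; Δ = -0.114308-0.169615i
  [+3]  conj(Y_{5,3})(Ω₁) = +0.244743-0.057960i ; Y_{5,3}(Ω₂) = +0.028274-0.218956i ; Δ = -0.005771-0.055227i
  [+4]  conj(Y_{5,4})(Ω₁) = -0.059945-0.054423i ; Y_{5,4}(Ω₂) = +0.022603+0.061468i ; Δ = +0.001990-0.004915i
  [+5]  conj(Y_{5,5})(Ω₁) = -0.002019+0.014747i ; Y_{5,5}(Ω₂) = -0.008262-0.007508i ; Δ = +0.000127-0.000107i
Total Σ_m = -0.537542-0.000000i. Multiply by 1.142397: -0.614087-0.000000i. P_5(cos γ) = -0.614087

-0.614087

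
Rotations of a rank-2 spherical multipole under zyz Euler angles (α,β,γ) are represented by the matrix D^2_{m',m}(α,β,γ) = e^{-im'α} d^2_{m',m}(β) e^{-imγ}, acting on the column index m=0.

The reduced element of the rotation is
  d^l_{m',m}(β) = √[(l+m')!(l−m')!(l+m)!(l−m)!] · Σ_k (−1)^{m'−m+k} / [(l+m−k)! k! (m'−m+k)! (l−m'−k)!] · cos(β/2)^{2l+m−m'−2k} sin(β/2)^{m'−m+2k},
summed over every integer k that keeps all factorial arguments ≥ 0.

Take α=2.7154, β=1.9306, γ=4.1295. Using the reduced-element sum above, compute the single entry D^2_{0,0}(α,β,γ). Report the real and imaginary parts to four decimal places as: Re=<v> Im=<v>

Split into d^2_{0,0}(β=1.9306) × two z-phases.
With c≡cos(β/2)=0.569170 and s≡sin(β/2)=0.822220, N=[2·2·2·2]^{1/2}=4.000000
Admissible k: 0..2 (factorial args all ≥0)
  k=0: (−1)^0·4.0000/(4)·0.5692^4·0.8222^0 = +0.104947
  k=1: (−1)^1·4.0000/(1)·0.5692^2·0.8222^2 = -0.876032
  k=2: (−1)^2·4.0000/(4)·0.5692^0·0.8222^4 = +0.457037
d^2_{0,0}(1.9306) = +0.104947 -0.876032 +0.457037 = -0.314048
Attach z-rotation phases: D = e^{-i(0)(2.7154)}·(-0.314048)·e^{-i(0)(4.1295)} = -0.314048+0.000000i

Re=-0.3140 Im=0.0000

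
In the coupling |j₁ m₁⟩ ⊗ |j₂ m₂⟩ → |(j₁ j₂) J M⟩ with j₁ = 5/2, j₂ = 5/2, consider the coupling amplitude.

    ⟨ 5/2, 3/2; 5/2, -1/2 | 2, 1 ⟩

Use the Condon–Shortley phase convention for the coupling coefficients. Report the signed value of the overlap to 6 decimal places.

√[5·3!2!2!/8! · 4!1!2!3!3!1!] = √(36/7)
  +(−1)^0/∏(0,3,1,2,1,0)! = 1/12  (running 1/12)
  +(−1)^1/∏(1,2,0,1,2,1)! = -1/4  (running -1/6)
⟨..|..⟩ = √(36/7)·(-1/6) = -0.377964

−√(1/7) ≈ -0.377964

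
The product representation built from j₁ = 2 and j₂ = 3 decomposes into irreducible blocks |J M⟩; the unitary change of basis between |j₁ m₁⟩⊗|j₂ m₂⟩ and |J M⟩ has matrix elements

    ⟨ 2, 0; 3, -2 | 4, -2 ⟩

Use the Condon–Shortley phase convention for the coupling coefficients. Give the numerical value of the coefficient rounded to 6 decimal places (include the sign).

+0.585540  (= +√(12/35))

√[9·1!3!5!/10! · 2!2!1!5!2!6!] = √(8640/7)
  +(−1)^0/∏(0,1,2,1,1,4)! = 1/48  (running 1/48)
  +(−1)^1/∏(1,0,1,0,2,5)! = -1/240  (running 1/60)
⟨..|..⟩ = √(8640/7)·(1/60) = +0.585540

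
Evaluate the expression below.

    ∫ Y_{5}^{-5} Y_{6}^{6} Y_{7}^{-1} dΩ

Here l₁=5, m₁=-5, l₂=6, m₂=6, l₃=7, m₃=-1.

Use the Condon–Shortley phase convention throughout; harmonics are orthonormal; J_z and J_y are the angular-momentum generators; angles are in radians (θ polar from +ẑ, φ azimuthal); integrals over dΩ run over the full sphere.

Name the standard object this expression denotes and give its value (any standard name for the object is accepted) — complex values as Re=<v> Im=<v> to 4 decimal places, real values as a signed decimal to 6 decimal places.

Gaunt coefficient, -0.030399

This is a Gaunt coefficient — the integral of a triple product of spherical harmonics over the sphere.
Rules hold: Σm=0, L=18 even, 1≤7≤11.
N = 11·13·15 = 2145
Δ = 4!·6!·8!/19! = 1/174594420
Racah Σ t=0..4: t=0:+1/4147200 t=1:−1/207360 t=2:+1/82944 t=3:−1/207360 t=4:+1/4147200 = 1/345600
⇒ 3j(5 6 7; 0 0 0)² = 420/46189, sgn -1
Racah Σ t=4..4: t=4:+1/696729600 = 1/696729600
⇒ 3j(5 6 7; -5 6 -1)² = 5/8398, sgn +1
4πI² = N·(3j₀)²·(3jₘ)² = 15750/1356277
I = -1·√(0.0116127/4π) = -0.03039913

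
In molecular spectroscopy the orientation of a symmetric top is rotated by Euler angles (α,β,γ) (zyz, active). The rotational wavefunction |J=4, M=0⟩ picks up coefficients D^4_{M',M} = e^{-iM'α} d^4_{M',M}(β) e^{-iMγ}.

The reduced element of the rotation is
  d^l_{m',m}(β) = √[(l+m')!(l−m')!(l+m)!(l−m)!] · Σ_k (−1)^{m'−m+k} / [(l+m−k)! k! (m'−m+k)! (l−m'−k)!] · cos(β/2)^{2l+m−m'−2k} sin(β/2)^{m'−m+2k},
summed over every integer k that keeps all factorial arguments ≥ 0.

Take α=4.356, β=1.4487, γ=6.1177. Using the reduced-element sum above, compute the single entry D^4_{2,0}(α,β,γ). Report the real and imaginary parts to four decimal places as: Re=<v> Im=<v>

Split into d^4_{2,0}(β=1.4487) × two z-phases.
c=cos(1.448700/2)=0.748930, s=sin(1.448700/2)=0.662649; N=√[720·2·24·24]=910.735966
k∈{0,1,2} keeps every argument non-negative
  k=0: (−1)^2·910.7360/(96)·0.7489^6·0.6626^2 = +0.735083
  k=1: (−1)^3·910.7360/(36)·0.7489^4·0.6626^4 = -1.534579
  k=2: (−1)^4·910.7360/(96)·0.7489^2·0.6626^6 = +0.450510
d^4_{2,0}(1.4487) = +0.735083 -1.534579 +0.450510 = -0.348986
Phases: e^{-i·(2)·4.3560}=-0.756548-0.653938i, e^{-i·(0)·6.1177}=+1.000000+0.000000i ⇒ D=+0.264024+0.228215i

Re=0.2640 Im=0.2282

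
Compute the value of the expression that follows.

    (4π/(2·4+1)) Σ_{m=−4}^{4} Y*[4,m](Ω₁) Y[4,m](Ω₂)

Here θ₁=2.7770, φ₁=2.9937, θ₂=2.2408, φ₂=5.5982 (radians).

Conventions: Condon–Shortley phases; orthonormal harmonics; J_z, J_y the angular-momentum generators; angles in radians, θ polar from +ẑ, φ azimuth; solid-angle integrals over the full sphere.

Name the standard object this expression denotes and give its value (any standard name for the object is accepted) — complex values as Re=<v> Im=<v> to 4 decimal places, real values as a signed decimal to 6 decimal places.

Legendre polynomial (addition theorem), -0.000104

This sum is the spherical-harmonic addition theorem: it equals the Legendre polynomial P_l(cos γ) of the angle γ between the two directions.
Addition theorem: P_4(cos γ) = (4π/9) Σ_m Y*_{lm}(Ω₁) Y_{lm}(Ω₂), m = −4…4:
  m=-4: Y*=+0.005938-0.003989i  Y=-0.153742+0.065301i  product -0.000652+0.001001i
  m=-3: Y*=+0.047881-0.022757i  Y=+0.174224-0.331282i  product +0.000803-0.019827i
  m=-2: Y*=+0.207899-0.063352i  Y=+0.069670+0.342243i  product +0.036166+0.066738i
  m=-1: Y*=+0.484788-0.072224i  Y=+0.053607+0.043794i  product +0.029151+0.017359i
  m=+0: Y*=+0.368146-0.000000i  Y=-0.355865+0.000000i  product -0.131010+0.000000i
  m=+1: Y*=-0.484788-0.072224i  Y=-0.053607+0.043794i  product +0.029151-0.017359i
  m=+2: Y*=+0.207899+0.063352i  Y=+0.069670-0.342243i  product +0.036166-0.066738i
  m=+3: Y*=-0.047881-0.022757i  Y=-0.174224-0.331282i  product +0.000803+0.019827i
  m=+4: Y*=+0.005938+0.003989i  Y=-0.153742-0.065301i  product -0.000652-0.001001i
Σ over m = -0.000074-0.000000i; ×(4π/9) → -0.000104-0.000000i. Real part: -0.000104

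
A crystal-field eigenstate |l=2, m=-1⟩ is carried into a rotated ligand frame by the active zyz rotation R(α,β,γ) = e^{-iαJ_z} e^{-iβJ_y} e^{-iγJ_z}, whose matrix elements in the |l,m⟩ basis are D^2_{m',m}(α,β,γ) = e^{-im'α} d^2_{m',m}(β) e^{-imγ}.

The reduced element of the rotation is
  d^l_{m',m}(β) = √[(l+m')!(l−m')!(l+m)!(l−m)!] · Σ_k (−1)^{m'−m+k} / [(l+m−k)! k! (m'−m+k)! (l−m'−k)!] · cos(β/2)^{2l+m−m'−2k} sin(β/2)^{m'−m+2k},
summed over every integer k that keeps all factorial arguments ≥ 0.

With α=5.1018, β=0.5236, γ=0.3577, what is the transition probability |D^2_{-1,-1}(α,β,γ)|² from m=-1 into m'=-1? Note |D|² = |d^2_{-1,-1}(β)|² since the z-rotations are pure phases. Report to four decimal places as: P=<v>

Split into d^2_{-1,-1}(β=0.5236) × two z-phases.
c=cos(0.523600/2)=0.965926, s=sin(0.523600/2)=0.258820; N=√[1·6·1·6]=6.000000
The bounds max(0,m−m')=0 and min(l+m,l−m')=1 give 2 terms
  k=0: (−1)^0·6.0000/(6)·0.9659^4·0.2588^0 = +0.870512
  k=1: (−1)^1·6.0000/(2)·0.9659^2·0.2588^2 = -0.187501
d^2_{-1,-1}(0.5236) = +0.870512 -0.187501 = +0.683011
|D^2_{-1,-1}|² = |d^2_{-1,-1}(β)|² = (+0.683011)² = 0.466504 (the z-rotation phases have unit modulus)

P=0.4665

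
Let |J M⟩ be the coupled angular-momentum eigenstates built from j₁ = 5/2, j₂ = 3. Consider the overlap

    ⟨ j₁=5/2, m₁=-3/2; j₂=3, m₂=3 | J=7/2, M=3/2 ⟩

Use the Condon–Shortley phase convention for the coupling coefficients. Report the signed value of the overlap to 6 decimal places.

√[8·2!3!4!/10! · 1!4!6!0!5!2!] = √(18432/7)
  +(−1)^2/∏(2,0,2,4,1,0)! = 1/96  (running 1/96)
⟨..|..⟩ = √(18432/7)·(1/96) = +0.534522

+0.534522  (= +√(2/7))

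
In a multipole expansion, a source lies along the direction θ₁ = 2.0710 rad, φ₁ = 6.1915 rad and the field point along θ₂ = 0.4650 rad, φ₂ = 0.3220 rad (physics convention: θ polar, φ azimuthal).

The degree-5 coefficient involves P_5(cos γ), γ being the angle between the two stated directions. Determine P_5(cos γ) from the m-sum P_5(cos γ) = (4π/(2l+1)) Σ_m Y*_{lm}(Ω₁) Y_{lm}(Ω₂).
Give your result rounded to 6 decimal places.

Expand P_5 via completeness: Σ_{m} conj(Y_{5,m}) at Ω₁ times Y_{5,m} at Ω₂ —
  m=-5: (+0.216527-0.106854i) × (-0.000330-0.008409i) = -0.000970-0.001786i  (running Σ = -0.000970-0.001786i)
  m=-4: (-0.389581+0.149646i) × (+0.014802-0.050938i) = +0.001856+0.022059i  (running Σ = +0.000886+0.020274i)
  m=-3: (+0.240737-0.067938i) × (+0.109794-0.158846i) = +0.015640-0.045699i  (running Σ = +0.016526-0.025425i)
  m=-2: (+0.190725-0.035371i) × (+0.340239-0.255444i) = +0.055857-0.060754i  (running Σ = +0.072383-0.086179i)
  m=-1: (-0.310419+0.028541i) × (+0.438529-0.146298i) = -0.131953+0.057930i  (running Σ = -0.059570-0.028250i)
  m=0: (-0.125185-0.000000i) × (-0.074561+0.000000i) = +0.009334+0.000000i  (running Σ = -0.050236-0.028250i)
  m=1: (+0.310419+0.028541i) × (-0.438529-0.146298i) = -0.131953-0.057930i  (running Σ = -0.182188-0.086179i)
  m=2: (+0.190725+0.035371i) × (+0.340239+0.255444i) = +0.055857+0.060754i  (running Σ = -0.126332-0.025425i)
  m=3: (-0.240737-0.067938i) × (-0.109794-0.158846i) = +0.015640+0.045699i  (running Σ = -0.110692+0.020274i)
  m=4: (-0.389581-0.149646i) × (+0.014802+0.050938i) = +0.001856-0.022059i  (running Σ = -0.108836-0.001786i)
  m=5: (-0.216527-0.106854i) × (+0.000330-0.008409i) = -0.000970+0.001786i  (running Σ = -0.109806+0.000000i)
Total Σ_m = -0.109806+0.000000i. Multiply by 1.142397: -0.125442+0.000000i. P_5(cos γ) = -0.125442

-0.125442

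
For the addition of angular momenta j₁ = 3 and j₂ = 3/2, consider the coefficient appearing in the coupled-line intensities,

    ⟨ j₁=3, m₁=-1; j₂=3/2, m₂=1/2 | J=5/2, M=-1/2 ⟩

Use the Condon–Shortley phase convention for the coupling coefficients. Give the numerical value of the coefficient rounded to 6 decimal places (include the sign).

triangle: 2!·4!·1!/8! = 48/40320
(j±m)!: 2!·4!·2!·1!·2!·3! = 1152
prefactor² = (2J+1)·Δ·N² = 288/35
  k=1: −1/(1!·1!·3!·1!·1!·0!) = -1/6
  k=2: +1/(2!·0!·2!·0!·2!·1!) = 1/8
Σ = -1/24  ⇒  CG² = 288/35·(-1/24)² = 1/70
CG = −√(1/70) = -0.119523

−√(1/70) ≈ -0.119523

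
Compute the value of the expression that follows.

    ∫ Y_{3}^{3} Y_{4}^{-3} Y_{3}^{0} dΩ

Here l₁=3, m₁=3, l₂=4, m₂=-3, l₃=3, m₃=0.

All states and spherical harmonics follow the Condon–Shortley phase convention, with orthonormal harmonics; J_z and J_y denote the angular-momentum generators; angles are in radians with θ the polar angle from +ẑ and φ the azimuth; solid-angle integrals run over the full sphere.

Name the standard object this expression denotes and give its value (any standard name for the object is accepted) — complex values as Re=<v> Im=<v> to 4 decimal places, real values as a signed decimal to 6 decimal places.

Gaunt coefficient, +0.203551

This is a Gaunt coefficient — the integral of a triple product of spherical harmonics over the sphere.
m-sum 0 ✓  L=10 even ✓  1≤3≤7 ✓
Π(2lᵢ+1) = 7×9×7 = 441
triangle coeff Δ(3,4,3) = 1/34650
Σ_t [1,3]: t=1:−1/72 t=2:+1/16 t=3:−1/72 = 5/144
(3j)²=2/77 [(3 4 3; 0 0 0)], sign=-1
Σ_t [0,0]: t=0:+1/288 = 1/288
(3j)²=1/22 [(3 4 3; 3 -3 0)], sign=-1
⇒ 4πI² = 63/121
I = (+1)√(63/121/(4π)) = 0.20355073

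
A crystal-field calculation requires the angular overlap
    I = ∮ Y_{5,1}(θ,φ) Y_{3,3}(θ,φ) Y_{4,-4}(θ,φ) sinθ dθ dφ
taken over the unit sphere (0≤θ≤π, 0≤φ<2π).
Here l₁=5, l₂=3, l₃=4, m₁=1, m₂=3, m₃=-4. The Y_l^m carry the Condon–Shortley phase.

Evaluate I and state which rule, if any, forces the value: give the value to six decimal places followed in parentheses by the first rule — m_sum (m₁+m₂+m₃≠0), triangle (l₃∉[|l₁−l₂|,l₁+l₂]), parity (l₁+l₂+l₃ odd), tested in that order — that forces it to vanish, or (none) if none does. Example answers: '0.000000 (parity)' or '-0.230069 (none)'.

0.050679 (none)

Rules hold: Σm=0, L=12 even, 2≤4≤8.
N = 11·7·9 = 693
Δ = 4!·6!·2!/13! = 1/180180
Racah Σ t=1..3: t=1:−1/576 t=2:+1/144 t=3:−1/576 = 1/288
⇒ 3j(5 3 4; 0 0 0)² = 20/1001, sgn +1
Racah Σ t=4..4: t=4:+1/34560 = 1/34560
⇒ 3j(5 3 4; 1 3 -4)² = 1/429, sgn +1
4πI² = N·(3j₀)²·(3jₘ)² = 60/1859
I = +1·√(0.0322754/4π) = 0.05067935
No selection rule forces the value: the integral is nonzero (none).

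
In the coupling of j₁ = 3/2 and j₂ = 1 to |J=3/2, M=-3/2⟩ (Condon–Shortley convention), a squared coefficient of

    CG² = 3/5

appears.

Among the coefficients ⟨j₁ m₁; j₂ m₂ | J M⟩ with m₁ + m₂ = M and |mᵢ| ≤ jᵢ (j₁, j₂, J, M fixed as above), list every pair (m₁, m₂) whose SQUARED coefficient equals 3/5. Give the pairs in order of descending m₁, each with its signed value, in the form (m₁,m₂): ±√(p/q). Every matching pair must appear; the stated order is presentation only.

(-3/2,0): −√(3/5)

Admissible pairs with m₁+m₂ = M = -3/2: (-3/2,0), (-1/2,-1)
  (m₁,m₂)=(-1/2,-1): CG² = 2/5, CG = +√(2/5)
  (m₁,m₂)=(-3/2,0): CG² = 3/5, CG = −√(3/5)   ← matches the target
Pairs with CG² = 3/5: (-3/2,0): −√(3/5)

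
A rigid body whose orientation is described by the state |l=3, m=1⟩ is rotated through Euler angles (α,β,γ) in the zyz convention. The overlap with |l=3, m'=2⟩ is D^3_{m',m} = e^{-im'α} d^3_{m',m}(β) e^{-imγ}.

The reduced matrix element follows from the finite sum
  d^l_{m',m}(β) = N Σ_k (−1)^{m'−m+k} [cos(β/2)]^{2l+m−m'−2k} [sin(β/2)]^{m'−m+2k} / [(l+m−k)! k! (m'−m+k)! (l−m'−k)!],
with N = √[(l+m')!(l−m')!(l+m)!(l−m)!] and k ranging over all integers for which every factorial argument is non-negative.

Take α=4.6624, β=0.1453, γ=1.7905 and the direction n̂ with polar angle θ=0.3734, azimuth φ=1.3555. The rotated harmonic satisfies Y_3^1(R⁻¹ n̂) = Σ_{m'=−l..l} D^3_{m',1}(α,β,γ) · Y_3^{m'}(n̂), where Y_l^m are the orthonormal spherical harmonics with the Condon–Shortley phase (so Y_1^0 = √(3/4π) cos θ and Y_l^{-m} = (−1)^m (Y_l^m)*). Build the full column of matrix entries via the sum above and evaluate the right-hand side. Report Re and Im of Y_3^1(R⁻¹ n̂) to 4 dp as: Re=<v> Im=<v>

Re=-0.1486 Im=-0.4182

Need the full column D^3_{m',1} for m'=−3..3 at α=4.6624, β=0.1453, γ=1.7905.
cos(β/2)=0.997362, sin(β/2)=0.072586
d^3_{-3,1}: single k=4 term ⇒ +0.000107;  D = +0.000100-0.000039i
d^3_{-2,1}: k∈[3..4] ⇒ +0.002400 -0.000006 = +0.002393;  D = +0.000752+0.002272i
d^3_{-1,1}: k∈[2..4] ⇒ +0.031280 -0.000221 +0.000000 = +0.031059;  D = -0.029937+0.008275i
d^3_{0,1}: k∈[1..3] ⇒ +0.248147 -0.003943 +0.000007 = +0.244211;  D = -0.053223-0.238340i
d^3_{1,1}: k∈[0..2] ⇒ +0.984277 -0.041707 +0.000166 = +0.942736;  D = +0.929191-0.159229i
d^3_{2,1}: k∈[0..1] ⇒ -0.226526 +0.002400 = -0.224126;  D = -0.026770-0.222522i
d^3_{3,1}: single k=0 term ⇒ +0.020191;  D = -0.020142+0.001407i
Y_3^{m'}(θ=0.3734,φ=1.3555) and Σ D·Y over m':
  (+0.0001-0.0000i)·(-0.0122+0.0162i)  (+0.0008+0.0023i)·(-0.1151-0.0529i)  (-0.0299+0.0083i)·(+0.0840-0.3841i)  (-0.0532-0.2383i)·(+0.4637+0.0000i)  (+0.9292-0.1592i)·(-0.0840-0.3841i)  (-0.0268-0.2225i)·(-0.1151+0.0529i)  (-0.0201+0.0014i)·(+0.0122+0.0162i)
Y_3^1(R⁻¹ n̂) = -0.148604-0.418238i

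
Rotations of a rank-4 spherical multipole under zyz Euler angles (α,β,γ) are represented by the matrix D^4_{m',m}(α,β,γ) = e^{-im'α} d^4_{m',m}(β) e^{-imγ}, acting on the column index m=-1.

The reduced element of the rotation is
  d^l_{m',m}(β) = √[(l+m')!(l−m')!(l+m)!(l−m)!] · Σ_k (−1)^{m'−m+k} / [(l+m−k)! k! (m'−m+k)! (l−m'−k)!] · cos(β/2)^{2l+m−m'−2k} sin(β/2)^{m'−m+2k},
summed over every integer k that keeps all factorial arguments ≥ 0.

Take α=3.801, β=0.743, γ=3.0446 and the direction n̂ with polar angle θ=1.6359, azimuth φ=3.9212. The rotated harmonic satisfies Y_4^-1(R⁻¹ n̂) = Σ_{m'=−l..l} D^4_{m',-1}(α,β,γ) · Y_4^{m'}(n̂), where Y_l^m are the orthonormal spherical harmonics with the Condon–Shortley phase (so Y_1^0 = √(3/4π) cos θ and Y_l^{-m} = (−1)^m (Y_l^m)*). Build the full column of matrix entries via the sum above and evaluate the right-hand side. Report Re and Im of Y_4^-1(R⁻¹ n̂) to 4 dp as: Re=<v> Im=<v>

Need the full column D^4_{m',-1} for m'=−4..4 at α=3.8010, β=0.7430, γ=3.0446.
cos(β/2)=0.931784, sin(β/2)=0.363014
d^4_{-4,-1}: single k=3 term ⇒ +0.251442;  D = +0.207388-0.142173i
d^4_{-3,-1}: k∈[2..3] ⇒ +0.684553 -0.173169 = +0.511384;  D = -0.156213+0.486940i
d^4_{-2,-1}: k∈[1..3] ⇒ +0.939216 -0.712772 +0.072123 = +0.298567;  D = -0.102090-0.280571i
d^4_{-1,-1}: k∈[0..3] ⇒ +0.568227 -1.293683 +0.392711 -0.019869 = -0.352614;  D = -0.298301-0.188025i
d^4_{0,-1}: k∈[0..3] ⇒ -0.990020 +0.901593 -0.136844 +0.003462 = -0.221810;  D = +0.220767-0.021480i
d^4_{1,-1}: k∈[0..3] ⇒ +0.862456 -0.392711 +0.029803 -0.000302 = +0.499246;  D = +0.363107-0.342636i
d^4_{2,-1}: k∈[0..2] ⇒ -0.475181 +0.108185 -0.003284 = -0.370281;  D = +0.057160-0.365842i
d^4_{3,-1}: k∈[0..1] ⇒ +0.173169 -0.015770 = +0.157399;  D = -0.076071-0.137796i
d^4_{4,-1}: single k=0 term ⇒ -0.038164;  D = -0.035047-0.015106i
Y_4^{m'}(θ=1.6359,φ=3.9212) and Σ D·Y over m':
  (+0.2074-0.1422i)·(-0.4387-0.0102i)  (-0.1562+0.4869i)·(-0.0562-0.0582i)  (-0.1021-0.2806i)·(-0.0037+0.3232i)  (-0.2983-0.1880i)·(-0.0649+0.0641i)  (+0.2208-0.0215i)·(+0.3040+0.0000i)  (+0.3631-0.3426i)·(+0.0649+0.0641i)  (+0.0572-0.3658i)·(-0.0037-0.3232i)  (-0.0761-0.1378i)·(+0.0562-0.0582i)  (-0.0350-0.0151i)·(-0.4387+0.0102i)
Y_4^-1(R⁻¹ n̂) = +0.064596-0.016525i

Re=0.0646 Im=-0.0165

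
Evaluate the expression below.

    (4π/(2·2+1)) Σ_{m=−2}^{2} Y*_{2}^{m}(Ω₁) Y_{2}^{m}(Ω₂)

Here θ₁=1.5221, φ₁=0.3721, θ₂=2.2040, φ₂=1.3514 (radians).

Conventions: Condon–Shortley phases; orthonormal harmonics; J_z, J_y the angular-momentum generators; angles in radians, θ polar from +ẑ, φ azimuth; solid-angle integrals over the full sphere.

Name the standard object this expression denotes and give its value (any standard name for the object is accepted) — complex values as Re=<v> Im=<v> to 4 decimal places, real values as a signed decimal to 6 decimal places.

This sum is the spherical-harmonic addition theorem: it equals the Legendre polynomial P_l(cos γ) of the angle γ between the two directions.
Expand P_2 via completeness: Σ_{m} conj(Y_{2,m}) at Ω₁ times Y_{2,m} at Ω₂ —
  [-2]  conj(Y_{2,-2})(Ω₁) = 0.28348 + 0.26104j ; Y_{2,-2}(Ω₂) = -0.22724 - 0.10665j ; Δ = -0.03658 - 0.08955j
  [-1]  conj(Y_{2,-1})(Ω₁) = 0.03499 + 0.01366j ; Y_{2,-1}(Ω₂) = -0.08020 + 0.35968j ; Δ = -0.00772 + 0.01149j
  [+0]  conj(Y_{2,0})(Ω₁) = -0.31315 + 0.00000j ; Y_{2,0}(Ω₂) = 0.01591 + 0.00000j ; Δ = -0.00498 + 0.00000j
  [+1]  conj(Y_{2,1})(Ω₁) = -0.03499 + 0.01366j ; Y_{2,1}(Ω₂) = 0.08020 + 0.35968j ; Δ = -0.00772 - 0.01149j
  [+2]  conj(Y_{2,2})(Ω₁) = 0.28348 - 0.26104j ; Y_{2,2}(Ω₂) = -0.22724 + 0.10665j ; Δ = -0.03658 + 0.08955j
Total Σ_m = -0.09358 + 0.00000j. Multiply by 2.513274: -0.23519 + 0.00000j. P_2(cos γ) = -0.235188

Legendre polynomial (addition theorem), -0.235188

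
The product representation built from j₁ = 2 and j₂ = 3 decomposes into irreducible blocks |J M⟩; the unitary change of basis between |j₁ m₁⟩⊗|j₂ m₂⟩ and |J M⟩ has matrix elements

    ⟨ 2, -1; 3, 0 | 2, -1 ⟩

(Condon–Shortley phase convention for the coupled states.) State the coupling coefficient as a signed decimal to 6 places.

+√(2/7) ≈ +0.534522

triangle: 3!·1!·3!/8! = 36/40320
(j±m)!: 1!·3!·3!·3!·1!·3! = 1296
prefactor² = (2J+1)·Δ·N² = 81/14
  k=2: +1/(2!·1!·1!·1!·0!·2!) = 1/4
  k=3: −1/(3!·0!·0!·0!·1!·3!) = -1/36
Σ = 2/9  ⇒  CG² = 81/14·(2/9)² = 2/7
CG = +√(2/7) = +0.534522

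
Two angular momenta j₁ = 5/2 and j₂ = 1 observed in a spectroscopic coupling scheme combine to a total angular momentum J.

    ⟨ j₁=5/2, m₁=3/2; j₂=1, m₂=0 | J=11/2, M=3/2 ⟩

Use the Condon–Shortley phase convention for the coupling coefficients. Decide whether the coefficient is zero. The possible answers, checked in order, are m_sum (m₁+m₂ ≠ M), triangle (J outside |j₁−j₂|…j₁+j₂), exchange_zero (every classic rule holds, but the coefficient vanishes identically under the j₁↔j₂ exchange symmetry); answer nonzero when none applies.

m-sum: m₁+m₂ = 3/2+0 = 3/2, M = 3/2  ✓
triangle: need |j₁−j₂| ≤ J ≤ j₁+j₂, i.e. J ∈ [3/2, 7/2]; J = 11/2 is outside ✗ ⇒ coefficient is 0

triangle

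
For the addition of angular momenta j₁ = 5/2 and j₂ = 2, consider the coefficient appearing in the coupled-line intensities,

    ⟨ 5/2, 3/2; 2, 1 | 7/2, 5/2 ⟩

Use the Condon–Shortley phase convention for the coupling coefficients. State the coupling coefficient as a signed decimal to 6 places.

√[8·1!4!3!/9! · 4!1!3!1!6!1!] = √(2304/7)
  +(−1)^0/∏(0,1,1,3,3,0)! = 1/36  (running 1/36)
  +(−1)^1/∏(1,0,0,2,4,1)! = -1/48  (running 1/144)
⟨..|..⟩ = √(2304/7)·(1/144) = +0.125988

+0.125988  (= +√(1/63))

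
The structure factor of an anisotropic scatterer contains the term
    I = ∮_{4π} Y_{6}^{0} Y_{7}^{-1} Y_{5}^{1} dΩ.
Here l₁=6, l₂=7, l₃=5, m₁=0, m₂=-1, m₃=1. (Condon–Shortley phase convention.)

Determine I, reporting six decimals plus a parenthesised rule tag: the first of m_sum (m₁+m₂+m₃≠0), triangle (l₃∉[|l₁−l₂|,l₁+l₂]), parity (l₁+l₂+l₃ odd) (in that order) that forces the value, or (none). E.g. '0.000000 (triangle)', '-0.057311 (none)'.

Rules hold: Σm=0, L=18 even, 1≤5≤13.
N = 13·15·11 = 2145
Δ = 8!·4!·6!/19! = 1/174594420
Racah Σ t=2..6: t=2:+1/4147200 t=3:−1/207360 t=4:+1/82944 t=5:−1/207360 t=6:+1/4147200 = 1/345600
⇒ 3j(6 7 5; 0 0 0)² = 420/46189, sgn -1
Racah Σ t=2..6: t=2:+1/1658880 t=3:−1/155520 t=4:+1/110592 t=5:−1/518400 t=6:+1/24883200 = 11/8294400
⇒ 3j(6 7 5; 0 -1 1)² = 11/4199, sgn +1
4πI² = N·(3j₀)²·(3jₘ)² = 69300/1356277
I = -1·√(0.0510958/4π) = -0.06376575
No selection rule forces the value: the integral is nonzero (none).

-0.063766 (none)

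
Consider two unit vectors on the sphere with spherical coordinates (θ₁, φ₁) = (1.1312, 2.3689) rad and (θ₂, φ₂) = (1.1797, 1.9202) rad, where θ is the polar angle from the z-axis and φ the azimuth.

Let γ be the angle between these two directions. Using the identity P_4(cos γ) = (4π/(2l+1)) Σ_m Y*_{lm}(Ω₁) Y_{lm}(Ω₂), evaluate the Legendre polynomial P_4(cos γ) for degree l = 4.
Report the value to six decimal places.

Expand P_4 via completeness: Σ_{m} conj(Y_{4,m}) at Ω₁ times Y_{4,m} at Ω₂ —
  [-4]  conj(Y_{4,-4})(Ω₁) = (-0.296368, -0.015075) ; Y_{4,-4}(Ω₂) = (0.055704, -0.318429) ; Δ = (-0.021309, 0.093532)
  [-3]  conj(Y_{4,-3})(Ω₁) = (0.268278, 0.289551) ; Y_{4,-3}(Ω₂) = (0.326693, 0.188175) ; Δ = (0.033158, 0.145077)
  [-2]  conj(Y_{4,-2})(Ω₁) = (0.001864, -0.073335) ; Y_{4,-2}(Ω₂) = (-0.003766, 0.003165) ; Δ = (0.000225, 0.000282)
  [-1]  conj(Y_{4,-1})(Ω₁) = (0.225976, -0.220305) ; Y_{4,-1}(Ω₂) = (0.113170, 0.310606) ; Δ = (0.094002, 0.045257)
  [+0]  conj(Y_{4,0})(Ω₁) = (-0.135969, -0.000000) ; Y_{4,0}(Ω₂) = (-0.065627, 0.000000) ; Δ = (0.008923, 0.000000)
  [+1]  conj(Y_{4,1})(Ω₁) = (-0.225976, -0.220305) ; Y_{4,1}(Ω₂) = (-0.113170, 0.310606) ; Δ = (0.094002, -0.045257)
  [+2]  conj(Y_{4,2})(Ω₁) = (0.001864, 0.073335) ; Y_{4,2}(Ω₂) = (-0.003766, -0.003165) ; Δ = (0.000225, -0.000282)
  [+3]  conj(Y_{4,3})(Ω₁) = (-0.268278, 0.289551) ; Y_{4,3}(Ω₂) = (-0.326693, 0.188175) ; Δ = (0.033158, -0.145077)
  [+4]  conj(Y_{4,4})(Ω₁) = (-0.296368, 0.015075) ; Y_{4,4}(Ω₂) = (0.055704, 0.318429) ; Δ = (-0.021309, -0.093532)
Σ over m = (0.221075, 0.000000); ×(4π/9) → (0.308679, 0.000000). Real part: 0.308679

0.308679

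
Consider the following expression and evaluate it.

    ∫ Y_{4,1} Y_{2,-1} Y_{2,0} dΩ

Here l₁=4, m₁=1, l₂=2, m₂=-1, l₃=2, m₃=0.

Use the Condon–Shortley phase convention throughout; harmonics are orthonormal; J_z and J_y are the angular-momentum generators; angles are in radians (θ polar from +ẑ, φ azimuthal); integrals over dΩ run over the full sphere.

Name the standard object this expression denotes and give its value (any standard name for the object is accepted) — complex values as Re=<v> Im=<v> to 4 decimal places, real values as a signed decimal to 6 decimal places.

Gaunt coefficient, -0.220728

This is a Gaunt coefficient — the integral of a triple product of spherical harmonics over the sphere.
Rules hold: Σm=0, L=8 even, 2≤2≤6.
N = 9·5·5 = 225
Δ = 4!·4!·0!/9! = 1/630
Racah Σ t=2..2: t=2:+1/16 = 1/16
⇒ 3j(4 2 2; 0 0 0)² = 2/35, sgn +1
Racah Σ t=1..1: t=1:−1/24 = -1/24
⇒ 3j(4 2 2; 1 -1 0)² = 1/21, sgn -1
4πI² = N·(3j₀)²·(3jₘ)² = 30/49
I = -1·√(0.612245/4π) = -0.22072812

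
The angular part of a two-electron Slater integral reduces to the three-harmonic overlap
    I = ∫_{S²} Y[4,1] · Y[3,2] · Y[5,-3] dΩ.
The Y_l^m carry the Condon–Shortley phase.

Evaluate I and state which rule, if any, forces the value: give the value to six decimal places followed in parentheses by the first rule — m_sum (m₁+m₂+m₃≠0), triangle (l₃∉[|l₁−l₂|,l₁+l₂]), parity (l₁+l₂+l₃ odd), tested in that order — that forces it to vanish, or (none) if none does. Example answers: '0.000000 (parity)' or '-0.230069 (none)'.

-0.035836 (none)

Rules hold: Σm=0, L=12 even, 1≤5≤7.
N = 9·7·11 = 693
Δ = 2!·6!·4!/13! = 1/180180
Racah Σ t=0..2: t=0:+1/576 t=1:−1/144 t=2:+1/576 = -1/288
⇒ 3j(4 3 5; 0 0 0)² = 20/1001, sgn +1
Racah Σ t=1..2: t=1:−1/1152 t=2:+1/1440 = -1/5760
⇒ 3j(4 3 5; 1 2 -3)² = 1/858, sgn -1
4πI² = N·(3j₀)²·(3jₘ)² = 30/1859
I = -1·√(0.0161377/4π) = -0.03583571
No selection rule forces the value: the integral is nonzero (none).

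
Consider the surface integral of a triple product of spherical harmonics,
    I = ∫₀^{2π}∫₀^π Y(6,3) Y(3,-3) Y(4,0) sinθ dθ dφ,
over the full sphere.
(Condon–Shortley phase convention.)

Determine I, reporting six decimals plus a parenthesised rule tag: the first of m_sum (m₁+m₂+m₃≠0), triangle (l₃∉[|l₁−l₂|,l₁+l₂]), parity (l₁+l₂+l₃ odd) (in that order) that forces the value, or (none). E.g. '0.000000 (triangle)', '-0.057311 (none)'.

l₁+l₂+l₃=13 is odd: 3j(l;000)=0 ⇒ I=0

0.000000 (parity)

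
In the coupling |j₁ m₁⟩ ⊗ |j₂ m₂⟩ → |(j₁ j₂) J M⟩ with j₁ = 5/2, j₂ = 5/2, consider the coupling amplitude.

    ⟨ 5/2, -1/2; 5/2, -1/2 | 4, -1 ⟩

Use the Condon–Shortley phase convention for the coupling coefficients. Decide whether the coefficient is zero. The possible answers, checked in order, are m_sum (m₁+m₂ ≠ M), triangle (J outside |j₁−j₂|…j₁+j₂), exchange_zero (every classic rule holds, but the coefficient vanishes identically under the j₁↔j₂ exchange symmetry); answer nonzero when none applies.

m-sum: m₁+m₂ = -1/2+(-1/2) = -1, M = -1  ✓
triangle: |j₁−j₂| = 0 ≤ J = 4 ≤ j₁+j₂ = 5  ✓
exchange: j₁=j₂ and m₁=m₂, and (−1)^(j₁+j₂−J) = (−1)^1 = −1 forces ⟨j₁m₁;j₂m₂|JM⟩ = −⟨j₂m₂;j₁m₁|JM⟩ = −⟨j₁m₁;j₂m₂|JM⟩ ⇒ the coefficient vanishes identically
Racah sum check: Σ_k collapses to 0 ⇒ CG = 0

exchange_zero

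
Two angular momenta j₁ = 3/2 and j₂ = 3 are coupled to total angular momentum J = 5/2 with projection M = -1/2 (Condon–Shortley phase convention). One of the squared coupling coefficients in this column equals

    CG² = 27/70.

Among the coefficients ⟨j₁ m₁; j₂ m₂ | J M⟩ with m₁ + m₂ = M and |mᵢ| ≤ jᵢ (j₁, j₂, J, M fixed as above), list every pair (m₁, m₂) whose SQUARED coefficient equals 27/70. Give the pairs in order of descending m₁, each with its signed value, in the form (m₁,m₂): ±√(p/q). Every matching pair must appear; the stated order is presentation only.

Admissible pairs with m₁+m₂ = M = -1/2: (-3/2,1), (-1/2,0), (1/2,-1), (3/2,-2)
  (m₁,m₂)=(3/2,-2): CG² = 3/7, CG = +√(3/7)
  (m₁,m₂)=(1/2,-1): CG² = 1/70, CG = −√(1/70)
  (m₁,m₂)=(-1/2,0): CG² = 6/35, CG = −√(6/35)
  (m₁,m₂)=(-3/2,1): CG² = 27/70, CG = +√(27/70)   ← matches the target
Pairs with CG² = 27/70: (-3/2,1): +√(27/70)

(-3/2,1): +√(27/70)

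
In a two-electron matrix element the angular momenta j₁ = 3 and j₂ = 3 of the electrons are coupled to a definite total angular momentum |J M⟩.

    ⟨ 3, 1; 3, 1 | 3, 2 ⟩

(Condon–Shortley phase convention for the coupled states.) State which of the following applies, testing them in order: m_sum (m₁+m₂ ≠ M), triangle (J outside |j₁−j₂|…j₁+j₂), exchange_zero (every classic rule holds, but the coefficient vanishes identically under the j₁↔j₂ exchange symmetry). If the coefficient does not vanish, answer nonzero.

exchange_zero

m-sum: m₁+m₂ = 1+1 = 2, M = 2  ✓
triangle: |j₁−j₂| = 0 ≤ J = 3 ≤ j₁+j₂ = 6  ✓
exchange: j₁=j₂ and m₁=m₂, and (−1)^(j₁+j₂−J) = (−1)^3 = −1 forces ⟨j₁m₁;j₂m₂|JM⟩ = −⟨j₂m₂;j₁m₁|JM⟩ = −⟨j₁m₁;j₂m₂|JM⟩ ⇒ the coefficient vanishes identically
Racah sum check: Σ_k collapses to 0 ⇒ CG = 0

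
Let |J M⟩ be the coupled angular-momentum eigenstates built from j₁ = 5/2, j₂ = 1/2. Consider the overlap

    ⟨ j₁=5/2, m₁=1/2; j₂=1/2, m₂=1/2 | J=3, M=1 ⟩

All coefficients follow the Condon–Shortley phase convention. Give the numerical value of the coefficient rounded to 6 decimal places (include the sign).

+0.816497  (= +√(2/3))

j₁+j₂−J=0  J+j₁−j₂=5  J−j₁+j₂=1  j₁+j₂+J+1=7
(j₁±m₁, j₂±m₂, J±M) = (3,2,1,0,4,2)
P² = 96
sum k=0..0:
  [0] +1/12 = 1/12
S = 1/12
C² = P²·S² = 2/3 ; C = +0.816497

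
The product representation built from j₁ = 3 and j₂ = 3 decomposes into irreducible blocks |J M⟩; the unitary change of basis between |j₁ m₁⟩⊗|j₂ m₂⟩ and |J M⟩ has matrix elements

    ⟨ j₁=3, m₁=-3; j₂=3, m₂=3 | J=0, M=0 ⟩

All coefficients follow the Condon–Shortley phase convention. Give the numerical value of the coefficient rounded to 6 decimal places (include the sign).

√[1·6!0!0!/7! · 0!6!6!0!0!0!] = √(518400/7)
  +(−1)^6/∏(6,0,0,0,0,0)! = 1/720  (running 1/720)
⟨..|..⟩ = √(518400/7)·(1/720) = +0.377964

+0.377964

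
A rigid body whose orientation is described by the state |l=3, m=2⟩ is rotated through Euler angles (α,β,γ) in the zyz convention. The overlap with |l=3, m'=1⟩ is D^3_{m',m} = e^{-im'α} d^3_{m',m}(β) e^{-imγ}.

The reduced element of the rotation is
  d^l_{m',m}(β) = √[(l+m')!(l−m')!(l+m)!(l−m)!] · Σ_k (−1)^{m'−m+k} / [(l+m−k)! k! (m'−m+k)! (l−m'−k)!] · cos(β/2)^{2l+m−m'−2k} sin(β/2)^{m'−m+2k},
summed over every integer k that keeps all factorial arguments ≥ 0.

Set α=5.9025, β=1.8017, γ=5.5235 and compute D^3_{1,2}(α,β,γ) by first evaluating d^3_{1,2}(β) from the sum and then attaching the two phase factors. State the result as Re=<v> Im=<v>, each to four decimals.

Re=0.1618 Im=-0.4736

First d^3_{1,2}(β=1.8017), then the phase factors e^{-i(1)α} and e^{-i(2)γ}:
With c≡cos(β/2)=0.620944 and s≡sin(β/2)=0.783855, N=[24·2·120·1]^{1/2}=75.894664
k: max(0,(2)−(1))=1 … min(3+(2),3−(1))=2
  k=1: (−1)^0·75.8947/(24)·0.6209^5·0.7839^1 = +0.228822
  k=2: (−1)^1·75.8947/(12)·0.6209^3·0.7839^3 = -0.729280
d^3_{1,2}(1.8017) = +0.228822 -0.729280 = -0.500458
Attach z-rotation phases: D = e^{-i(1)(5.9025)}·(-0.500458)·e^{-i(2)(5.5235)} = +0.161819-0.473575i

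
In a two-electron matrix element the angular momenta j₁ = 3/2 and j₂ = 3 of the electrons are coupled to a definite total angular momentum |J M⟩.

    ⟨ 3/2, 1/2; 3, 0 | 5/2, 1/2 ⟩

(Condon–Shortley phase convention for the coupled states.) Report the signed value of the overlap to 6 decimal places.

triangle: 2!×1!×4!/8! = 48/40320
(j±m)!: 2!×1!×3!×3!×3!×2! = 864
prefactor² = (2J+1)×Δ×N² = 216/35
  k=0: +1/(0!×2!×1!×3!×0!×1!) = 1/12
  k=1: −1/(1!×1!×0!×2!×1!×2!) = -1/4
Σ = -1/6  ⇒  CG² = 216/35×(-1/6)² = 6/35
CG = −√(6/35) = -0.414039

-0.414039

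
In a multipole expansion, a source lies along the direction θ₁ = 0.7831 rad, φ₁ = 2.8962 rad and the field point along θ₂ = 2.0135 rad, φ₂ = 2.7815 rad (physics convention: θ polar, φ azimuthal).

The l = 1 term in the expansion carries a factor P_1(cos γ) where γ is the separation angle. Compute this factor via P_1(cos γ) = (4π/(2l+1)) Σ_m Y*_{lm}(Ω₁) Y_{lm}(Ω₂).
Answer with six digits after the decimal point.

0.329672

Addition theorem: P_1(cos γ) = (4π/3) Σ_m Y*_{lm}(Ω₁) Y_{lm}(Ω₂), m = −1…1:
  m=-1: Y*=(-0.236437, 0.059213)  Y=(-0.292165, -0.110003)  product (0.075592, 0.008709)
  m=+0: Y*=(0.346287, -0.000000)  Y=(-0.209310, 0.000000)  product (-0.072481, 0.000000)
  m=+1: Y*=(0.236437, 0.059213)  Y=(0.292165, -0.110003)  product (0.075592, -0.008709)
Σ over m = (0.078703, 0.000000); ×(4π/3) → (0.329672, 0.000000). Real part: 0.329672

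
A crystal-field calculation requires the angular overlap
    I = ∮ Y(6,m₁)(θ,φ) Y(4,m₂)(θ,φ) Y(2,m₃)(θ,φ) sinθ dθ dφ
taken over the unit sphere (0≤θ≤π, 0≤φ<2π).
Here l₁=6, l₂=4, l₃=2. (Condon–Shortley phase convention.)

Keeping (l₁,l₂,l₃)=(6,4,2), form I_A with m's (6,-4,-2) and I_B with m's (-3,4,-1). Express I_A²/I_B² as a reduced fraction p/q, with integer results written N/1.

55/1

Shared (l₁,l₂,l₃)=(6,4,2): N and (l;000)² cancel in I_A²/I_B².
A: Δ = 8!·4!·0!/13! = 1/6435; Racah Σ t=0..0: t=0:+1/967680 = 1/967680; ⇒ 3j(6 4 2; 6 -4 -2)² = 1/13, sgn +1
B: Δ = 8!·4!·0!/13! = 1/6435; Racah Σ t=8..8: t=8:+1/241920 = 1/241920; ⇒ 3j(6 4 2; -3 4 -1)² = 1/715, sgn -1
I_A²/I_B² = (1/13)/(1/715) = 55/1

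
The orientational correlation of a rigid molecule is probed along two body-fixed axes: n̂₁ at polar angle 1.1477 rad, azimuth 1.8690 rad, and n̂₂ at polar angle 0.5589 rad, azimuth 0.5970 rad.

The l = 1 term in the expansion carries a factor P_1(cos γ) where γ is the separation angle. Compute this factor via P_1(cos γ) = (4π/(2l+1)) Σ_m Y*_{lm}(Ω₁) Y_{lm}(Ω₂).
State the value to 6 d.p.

0.490438

Expand P_1 via completeness: Σ_{m} conj(Y_{1,m}) at Ω₁ times Y_{1,m} at Ω₂ —
  m=-1: Y*=(-0.092557, 0.301126)  Y=(0.151511, -0.102988)  product (0.016989, 0.055156)
  m=+0: Y*=(0.200613, -0.000000)  Y=(0.414256, 0.000000)  product (0.083105, 0.000000)
  m=+1: Y*=(0.092557, 0.301126)  Y=(-0.151511, -0.102988)  product (0.016989, -0.055156)
Accumulated sum (0.117083, 0.000000); after 4π/(2l+1) scaling, (0.490438, 0.000000) ⇒ P_1 = 0.490438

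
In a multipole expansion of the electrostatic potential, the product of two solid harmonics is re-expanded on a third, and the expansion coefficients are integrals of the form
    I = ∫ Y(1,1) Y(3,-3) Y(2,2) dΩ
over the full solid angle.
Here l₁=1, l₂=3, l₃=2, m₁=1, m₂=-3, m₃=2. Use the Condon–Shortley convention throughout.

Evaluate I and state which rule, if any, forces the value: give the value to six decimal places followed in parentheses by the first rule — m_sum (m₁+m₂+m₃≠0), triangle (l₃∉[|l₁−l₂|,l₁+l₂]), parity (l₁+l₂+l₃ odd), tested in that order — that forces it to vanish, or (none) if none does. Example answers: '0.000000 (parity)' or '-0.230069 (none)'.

m-sum 0 ✓  L=6 even ✓  2≤2≤4 ✓
Π(2lᵢ+1) = 3×7×5 = 105
triangle coeff Δ(1,3,2) = 1/105
Σ_t [1,1]: t=1:−1/4 = -1/4
(3j)²=3/35 [(1 3 2; 0 0 0)], sign=-1
Σ_t [0,0]: t=0:+1/48 = 1/48
(3j)²=1/7 [(1 3 2; 1 -3 2)], sign=+1
⇒ 4πI² = 9/7
I = (-1)√(9/7/(4π)) = -0.31986543
No selection rule forces the value: the integral is nonzero (none).

-0.319865 (none)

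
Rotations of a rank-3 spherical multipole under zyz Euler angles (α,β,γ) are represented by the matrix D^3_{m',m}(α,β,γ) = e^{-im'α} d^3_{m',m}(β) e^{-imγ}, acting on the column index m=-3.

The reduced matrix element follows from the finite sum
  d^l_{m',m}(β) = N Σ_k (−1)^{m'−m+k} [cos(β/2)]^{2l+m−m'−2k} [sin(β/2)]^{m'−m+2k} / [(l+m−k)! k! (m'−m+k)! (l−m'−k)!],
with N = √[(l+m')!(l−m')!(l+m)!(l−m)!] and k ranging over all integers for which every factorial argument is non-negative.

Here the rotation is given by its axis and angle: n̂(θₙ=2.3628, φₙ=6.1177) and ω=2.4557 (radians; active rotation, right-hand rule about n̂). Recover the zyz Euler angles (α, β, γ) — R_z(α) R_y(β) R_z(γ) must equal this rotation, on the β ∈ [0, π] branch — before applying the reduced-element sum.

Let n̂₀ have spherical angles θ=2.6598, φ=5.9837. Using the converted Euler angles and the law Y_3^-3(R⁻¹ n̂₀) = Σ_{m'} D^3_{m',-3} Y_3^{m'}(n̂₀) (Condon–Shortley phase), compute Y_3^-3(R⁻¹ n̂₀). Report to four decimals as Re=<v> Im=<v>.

Re=0.1543 Im=0.2291

Axis–angle → zyz. n̂ = (sinθₙcosφₙ, sinθₙsinφₙ, cosθₙ) = (+0.692824, -0.115710, -0.711762), ω = 2.4557.
R = I cosω + sinω [n̂]ₓ + (1−cosω) n̂n̂ᵀ gives
  R = [+0.077606, +0.308600, -0.948021; -0.593009, -0.750104, -0.292718; -0.801447, +0.584902, +0.124790]
β = atan2(√(R₁₃²+R₂₃²), R₃₃) = 1.445680; α = atan2(R₂₃, R₁₃) mod 2π = 3.441074; γ = atan2(R₃₂, −R₃₁) mod 2π = 0.630452
Need the full column D^3_{m',-3} for m'=−3..3 at α=3.4411, β=1.4457, γ=0.6305.
cos(β/2)=0.749930, sin(β/2)=0.661517
d^3_{-3,-3}: single k=0 term ⇒ +0.177879;  D = +0.166985-0.061294i
d^3_{-2,-3}: single k=0 term ⇒ -0.384344;  D = +0.305674-0.232990i
d^3_{-1,-3}: single k=0 term ⇒ +0.536057;  D = +0.311486-0.436272i
d^3_{0,-3}: single k=0 term ⇒ -0.546010;  D = +0.172046-0.518196i
d^3_{1,-3}: single k=0 term ⇒ +0.417111;  D = +0.008791-0.417018i
d^3_{2,-3}: single k=0 term ⇒ -0.232703;  D = -0.063952-0.223743i
d^3_{3,-3}: single k=0 term ⇒ +0.083801;  D = -0.045776-0.070193i
Y_3^{m'}(θ=2.6598,φ=5.9837) and Σ D·Y over m':
  (+0.1670-0.0613i)·(+0.0259+0.0325i)  (+0.3057-0.2330i)·(-0.1606-0.1096i)  (+0.3115-0.4363i)·(+0.4187+0.1293i)  (+0.1720-0.5182i)·(-0.3064+0.0000i)  (+0.0088-0.4170i)·(-0.4187+0.1293i)  (-0.0640-0.2237i)·(-0.1606+0.1096i)  (-0.0458-0.0702i)·(-0.0259+0.0325i)
Y_3^-3(R⁻¹ n̂) = +0.154299+0.229104i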